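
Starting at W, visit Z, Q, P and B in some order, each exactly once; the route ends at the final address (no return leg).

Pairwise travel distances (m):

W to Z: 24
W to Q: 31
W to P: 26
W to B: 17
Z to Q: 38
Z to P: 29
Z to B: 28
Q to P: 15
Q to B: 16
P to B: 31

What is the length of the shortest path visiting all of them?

There are 4! = 24 possible orderings.
W → Z → Q → P → B: 24+38+15+31 = 108
W → Z → Q → B → P: 24+38+16+31 = 109
W → Z → P → Q → B: 24+29+15+16 = 84
W → Z → P → B → Q: 24+29+31+16 = 100
W → Z → B → Q → P: 24+28+16+15 = 83
W → Z → B → P → Q: 24+28+31+15 = 98
W → Q → Z → P → B: 31+38+29+31 = 129
W → Q → Z → B → P: 31+38+28+31 = 128
W → Q → P → Z → B: 31+15+29+28 = 103
W → Q → P → B → Z: 31+15+31+28 = 105
W → Q → B → Z → P: 31+16+28+29 = 104
W → Q → B → P → Z: 31+16+31+29 = 107
W → P → Z → Q → B: 26+29+38+16 = 109
W → P → Z → B → Q: 26+29+28+16 = 99
… (10 more)
W → B → Q → P → Z: 17+16+15+29 = 77  ← best
The minimum is 77.
One shortest path: W → B → Q → P → Z.

Minimum one-way distance = 77 m.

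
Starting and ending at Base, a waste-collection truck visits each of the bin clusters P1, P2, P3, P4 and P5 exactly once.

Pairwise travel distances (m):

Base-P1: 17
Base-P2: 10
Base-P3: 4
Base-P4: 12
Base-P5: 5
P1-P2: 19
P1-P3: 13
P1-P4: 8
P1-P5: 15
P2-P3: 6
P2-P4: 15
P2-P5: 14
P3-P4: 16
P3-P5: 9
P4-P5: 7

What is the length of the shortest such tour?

There are 60 distinct closed tours to check (reversals are equivalent).
Base→P1→P2→P3→P4→P5→Base: 17+19+6+16+7+5 = 70
Base→P1→P2→P3→P5→P4→Base: 17+19+6+9+7+12 = 70
Base→P1→P2→P4→P3→P5→Base: 17+19+15+16+9+5 = 81
Base→P1→P2→P4→P5→P3→Base: 17+19+15+7+9+4 = 71
Base→P1→P2→P5→P3→P4→Base: 17+19+14+9+16+12 = 87
Base→P1→P2→P5→P4→P3→Base: 17+19+14+7+16+4 = 77
Base→P1→P3→P2→P4→P5→Base: 17+13+6+15+7+5 = 63
Base→P1→P3→P2→P5→P4→Base: 17+13+6+14+7+12 = 69
Base→P1→P3→P4→P2→P5→Base: 17+13+16+15+14+5 = 80
Base→P1→P3→P4→P5→P2→Base: 17+13+16+7+14+10 = 77
Base→P1→P3→P5→P2→P4→Base: 17+13+9+14+15+12 = 80
Base→P1→P3→P5→P4→P2→Base: 17+13+9+7+15+10 = 71
Base→P1→P4→P2→P3→P5→Base: 17+8+15+6+9+5 = 60
Base→P1→P4→P2→P5→P3→Base: 17+8+15+14+9+4 = 67
… (46 more)
Base→P2→P3→P1→P4→P5→Base: 10+6+13+8+7+5 = 49  ← best
The minimum is 49.
One optimal route: Base → P2 → P3 → P1 → P4 → P5 → Base (or its reverse).

Shortest round trip = 49 m.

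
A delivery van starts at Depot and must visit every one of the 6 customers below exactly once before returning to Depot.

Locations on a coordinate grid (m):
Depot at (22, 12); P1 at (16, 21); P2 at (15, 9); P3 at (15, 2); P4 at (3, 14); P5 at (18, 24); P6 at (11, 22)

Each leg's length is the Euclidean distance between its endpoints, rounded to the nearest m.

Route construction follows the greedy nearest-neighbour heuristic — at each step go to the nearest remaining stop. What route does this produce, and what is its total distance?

Nearest-neighbour total = 65 m; route Depot → P2 → P3 → P4 → P6 → P1 → P5 → Depot.

At Depot the remaining stops are P2 8, P1 11, P3 12, P5 13, P6 15, P4 19; go to P2.
At P2 the remaining stops are P3 7, P1 12, P4 13, P6 14, P5 15; go to P3.
At P3 the remaining stops are P4 17, P1 19, P6 20, P5 22; go to P4.
At P4 the remaining stops are P6 11, P1 15, P5 18; go to P6.
At P6 the remaining stops are P1 5, P5 7; go to P1.
At P1 the remaining stops are P5 4; go to P5.
Return P5→Depot: 13.
Total = 8 + 7 + 17 + 11 + 5 + 4 + 13 = 65.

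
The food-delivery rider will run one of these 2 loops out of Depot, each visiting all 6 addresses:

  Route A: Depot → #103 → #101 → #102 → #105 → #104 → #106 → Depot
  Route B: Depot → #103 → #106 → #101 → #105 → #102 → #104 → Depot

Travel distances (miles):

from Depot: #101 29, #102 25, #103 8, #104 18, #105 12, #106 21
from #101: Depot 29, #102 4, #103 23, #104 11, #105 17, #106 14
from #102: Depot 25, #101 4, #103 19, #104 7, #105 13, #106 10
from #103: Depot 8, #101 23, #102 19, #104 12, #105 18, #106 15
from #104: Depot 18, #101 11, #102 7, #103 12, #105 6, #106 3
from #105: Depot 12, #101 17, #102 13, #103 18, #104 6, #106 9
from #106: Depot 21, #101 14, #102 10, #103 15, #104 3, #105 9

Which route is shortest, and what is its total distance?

Route A: 8 + 23 + 4 + 13 + 6 + 3 + 21 = 78
Route B: 8 + 15 + 14 + 17 + 13 + 7 + 18 = 92

78 miles — Route A is the shortest.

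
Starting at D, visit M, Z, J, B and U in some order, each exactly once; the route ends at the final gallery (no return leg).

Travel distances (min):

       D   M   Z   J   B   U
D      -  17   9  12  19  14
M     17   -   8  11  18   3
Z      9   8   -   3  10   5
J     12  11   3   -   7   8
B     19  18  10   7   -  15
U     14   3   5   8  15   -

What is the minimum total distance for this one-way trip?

35 min — the minimum one-way total.

There are 5! = 120 possible orderings.
D - M - Z - J - B - U: 17+8+3+7+15 = 50
D - M - Z - J - U - B: 17+8+3+8+15 = 51
D - M - Z - B - J - U: 17+8+10+7+8 = 50
D - M - Z - B - U - J: 17+8+10+15+8 = 58
D - M - Z - U - J - B: 17+8+5+8+7 = 45
D - M - Z - U - B - J: 17+8+5+15+7 = 52
D - M - J - Z - B - U: 17+11+3+10+15 = 56
D - M - J - Z - U - B: 17+11+3+5+15 = 51
D - M - J - B - Z - U: 17+11+7+10+5 = 50
D - M - J - B - U - Z: 17+11+7+15+5 = 55
D - M - J - U - Z - B: 17+11+8+5+10 = 51
D - M - J - U - B - Z: 17+11+8+15+10 = 61
D - M - B - Z - J - U: 17+18+10+3+8 = 56
D - M - B - Z - U - J: 17+18+10+5+8 = 58
… (106 more)
D - M - U - Z - J - B: 17+3+5+3+7 = 35  ← best
The minimum is 35.
One shortest path: D → M → U → Z → J → B.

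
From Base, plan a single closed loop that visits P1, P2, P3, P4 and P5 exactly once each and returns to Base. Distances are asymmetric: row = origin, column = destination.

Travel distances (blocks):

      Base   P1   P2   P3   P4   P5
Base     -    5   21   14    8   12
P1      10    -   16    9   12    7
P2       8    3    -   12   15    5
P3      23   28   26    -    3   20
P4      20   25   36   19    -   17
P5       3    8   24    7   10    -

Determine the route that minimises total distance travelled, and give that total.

Base→P1→P2→P3→P4→P5→Base: 5+16+12+3+17+3 = 56
Base→P1→P2→P3→P5→P4→Base: 5+16+12+20+10+20 = 83
Base→P1→P2→P4→P3→P5→Base: 5+16+15+19+20+3 = 78
Base→P1→P2→P4→P5→P3→Base: 5+16+15+17+7+23 = 83
Base→P1→P2→P5→P3→P4→Base: 5+16+5+7+3+20 = 56
Base→P1→P2→P5→P4→P3→Base: 5+16+5+10+19+23 = 78
Base→P1→P3→P2→P4→P5→Base: 5+9+26+15+17+3 = 75
Base→P1→P3→P2→P5→P4→Base: 5+9+26+5+10+20 = 75
Base→P1→P3→P4→P2→P5→Base: 5+9+3+36+5+3 = 61
Base→P1→P3→P4→P5→P2→Base: 5+9+3+17+24+8 = 66
Base→P1→P3→P5→P2→P4→Base: 5+9+20+24+15+20 = 93
Base→P1→P3→P5→P4→P2→Base: 5+9+20+10+36+8 = 88
Base→P1→P4→P2→P3→P5→Base: 5+12+36+12+20+3 = 88
Base→P1→P4→P2→P5→P3→Base: 5+12+36+5+7+23 = 88
… (106 more)
The minimum is 56.
One optimal route: Base → P1 → P2 → P3 → P4 → P5 → Base.

Shortest round trip = 56 blocks.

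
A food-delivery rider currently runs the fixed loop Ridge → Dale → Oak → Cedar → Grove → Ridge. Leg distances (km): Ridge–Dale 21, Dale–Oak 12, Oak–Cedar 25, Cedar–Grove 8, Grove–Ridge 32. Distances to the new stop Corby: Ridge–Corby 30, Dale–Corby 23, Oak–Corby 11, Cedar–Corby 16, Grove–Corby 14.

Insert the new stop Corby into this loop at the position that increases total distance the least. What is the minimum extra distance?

Adding 2 km by placing Corby on the Oak–Cedar leg.

Insertion cost between consecutive stops i–j is d(i,Corby) + d(Corby,j) − d(i,j):
  between Ridge and Dale: 30 + 23 − 21 = 32
  between Dale and Oak: 23 + 11 − 12 = 22
  between Oak and Cedar: 11 + 16 − 25 = 2
  between Cedar and Grove: 16 + 14 − 8 = 22
  between Grove and Ridge: 14 + 30 − 32 = 12
Cheapest insertion is between Oak and Cedar, adding 2.
New total = 98 + 2 = 100.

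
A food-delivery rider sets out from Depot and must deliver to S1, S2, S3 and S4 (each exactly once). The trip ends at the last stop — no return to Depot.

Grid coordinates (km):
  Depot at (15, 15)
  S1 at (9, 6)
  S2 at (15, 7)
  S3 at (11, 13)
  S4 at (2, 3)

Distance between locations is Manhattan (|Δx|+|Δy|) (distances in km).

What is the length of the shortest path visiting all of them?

There are 4! = 24 possible orderings.
Depot - S1 - S2 - S3 - S4: 15+7+10+19 = 51
Depot - S1 - S2 - S4 - S3: 15+7+17+19 = 58
Depot - S1 - S3 - S2 - S4: 15+9+10+17 = 51
Depot - S1 - S3 - S4 - S2: 15+9+19+17 = 60
Depot - S1 - S4 - S2 - S3: 15+10+17+10 = 52
Depot - S1 - S4 - S3 - S2: 15+10+19+10 = 54
Depot - S2 - S1 - S3 - S4: 8+7+9+19 = 43
Depot - S2 - S1 - S4 - S3: 8+7+10+19 = 44
Depot - S2 - S3 - S1 - S4: 8+10+9+10 = 37
Depot - S2 - S3 - S4 - S1: 8+10+19+10 = 47
Depot - S2 - S4 - S1 - S3: 8+17+10+9 = 44
Depot - S2 - S4 - S3 - S1: 8+17+19+9 = 53
Depot - S3 - S1 - S2 - S4: 6+9+7+17 = 39
Depot - S3 - S1 - S4 - S2: 6+9+10+17 = 42
… (10 more)
Depot - S3 - S2 - S1 - S4: 6+10+7+10 = 33  ← best
The minimum is 33.
One shortest path: Depot → S3 → S2 → S1 → S4.

Minimum one-way distance = 33 km.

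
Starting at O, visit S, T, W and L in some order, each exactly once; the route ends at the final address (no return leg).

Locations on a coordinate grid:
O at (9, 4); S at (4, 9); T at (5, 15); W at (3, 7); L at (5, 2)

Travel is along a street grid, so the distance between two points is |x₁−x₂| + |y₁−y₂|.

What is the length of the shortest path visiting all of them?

There are 4! = 24 possible orderings.
O → S → T → W → L: 10+7+10+7 = 34
O → S → T → L → W: 10+7+13+7 = 37
O → S → W → T → L: 10+3+10+13 = 36
O → S → W → L → T: 10+3+7+13 = 33
O → S → L → T → W: 10+8+13+10 = 41
O → S → L → W → T: 10+8+7+10 = 35
O → T → S → W → L: 15+7+3+7 = 32
O → T → S → L → W: 15+7+8+7 = 37
O → T → W → S → L: 15+10+3+8 = 36
O → T → W → L → S: 15+10+7+8 = 40
O → T → L → S → W: 15+13+8+3 = 39
O → T → L → W → S: 15+13+7+3 = 38
O → W → S → T → L: 9+3+7+13 = 32
O → W → S → L → T: 9+3+8+13 = 33
… (10 more)
O → L → W → S → T: 6+7+3+7 = 23  ← best
The minimum is 23.
One shortest path: O → L → W → S → T.

23 — the minimum one-way total.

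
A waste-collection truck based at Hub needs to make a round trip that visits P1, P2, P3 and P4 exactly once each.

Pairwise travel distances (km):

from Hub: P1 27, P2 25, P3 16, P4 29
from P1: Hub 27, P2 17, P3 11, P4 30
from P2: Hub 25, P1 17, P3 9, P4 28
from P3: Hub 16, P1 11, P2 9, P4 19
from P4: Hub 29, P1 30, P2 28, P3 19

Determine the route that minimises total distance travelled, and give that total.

101 km — the shortest possible round trip.

There are 12 distinct closed tours to check (reversals are equivalent).
Hub→P1→P2→P3→P4→Hub: 27+17+9+19+29 = 101
Hub→P1→P2→P4→P3→Hub: 27+17+28+19+16 = 107
Hub→P1→P3→P2→P4→Hub: 27+11+9+28+29 = 104
Hub→P1→P3→P4→P2→Hub: 27+11+19+28+25 = 110
Hub→P1→P4→P2→P3→Hub: 27+30+28+9+16 = 110
Hub→P1→P4→P3→P2→Hub: 27+30+19+9+25 = 110
Hub→P2→P1→P3→P4→Hub: 25+17+11+19+29 = 101
Hub→P2→P1→P4→P3→Hub: 25+17+30+19+16 = 107
Hub→P2→P3→P1→P4→Hub: 25+9+11+30+29 = 104
Hub→P2→P4→P1→P3→Hub: 25+28+30+11+16 = 110
Hub→P3→P1→P2→P4→Hub: 16+11+17+28+29 = 101
Hub→P3→P2→P1→P4→Hub: 16+9+17+30+29 = 101
The minimum is 101.
One optimal route: Hub → P1 → P2 → P3 → P4 → Hub (or its reverse).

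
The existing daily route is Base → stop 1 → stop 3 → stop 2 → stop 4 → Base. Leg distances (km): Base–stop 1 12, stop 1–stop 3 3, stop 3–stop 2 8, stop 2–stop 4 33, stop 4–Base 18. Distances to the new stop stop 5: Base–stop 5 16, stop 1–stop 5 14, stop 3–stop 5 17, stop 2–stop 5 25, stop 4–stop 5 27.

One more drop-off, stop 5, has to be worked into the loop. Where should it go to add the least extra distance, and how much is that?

+18 km — insert stop 5 between Base and stop 1.

Insertion cost between consecutive stops i–j is d(i,stop 5) + d(stop 5,j) − d(i,j):
  between Base and stop 1: 16 + 14 − 12 = 18
  between stop 1 and stop 3: 14 + 17 − 3 = 28
  between stop 3 and stop 2: 17 + 25 − 8 = 34
  between stop 2 and stop 4: 25 + 27 − 33 = 19
  between stop 4 and Base: 27 + 16 − 18 = 25
Cheapest insertion is between Base and stop 1, adding 18.
New total = 74 + 18 = 92.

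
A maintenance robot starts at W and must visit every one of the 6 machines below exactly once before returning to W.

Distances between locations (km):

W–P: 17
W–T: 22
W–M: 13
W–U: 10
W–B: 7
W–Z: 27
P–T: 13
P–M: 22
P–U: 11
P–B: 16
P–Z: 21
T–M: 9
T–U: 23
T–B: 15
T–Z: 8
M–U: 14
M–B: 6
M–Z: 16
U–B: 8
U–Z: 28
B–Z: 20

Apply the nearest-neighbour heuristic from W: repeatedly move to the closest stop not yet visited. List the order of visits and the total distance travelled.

Nearest-neighbour total = 72 km; route W → B → M → T → Z → P → U → W.

At W the remaining stops are B 7, U 10, M 13, P 17, T 22, Z 27; go to B.
At B the remaining stops are M 6, U 8, T 15, P 16, Z 20; go to M.
At M the remaining stops are T 9, U 14, Z 16, P 22; go to T.
At T the remaining stops are Z 8, P 13, U 23; go to Z.
At Z the remaining stops are P 21, U 28; go to P.
At P the remaining stops are U 11; go to U.
Return U→W: 10.
Total = 7 + 6 + 9 + 8 + 21 + 11 + 10 = 72.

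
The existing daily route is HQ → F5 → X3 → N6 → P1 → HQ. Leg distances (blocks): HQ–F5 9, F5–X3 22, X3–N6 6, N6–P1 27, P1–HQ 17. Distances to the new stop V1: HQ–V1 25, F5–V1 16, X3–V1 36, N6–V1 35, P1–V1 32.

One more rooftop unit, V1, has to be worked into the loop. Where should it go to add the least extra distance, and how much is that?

Minimum extra distance: 30 blocks, inserting V1 between F5 and X3.

Insertion cost between consecutive stops i–j is d(i,V1) + d(V1,j) − d(i,j):
  between HQ and F5: 25 + 16 − 9 = 32
  between F5 and X3: 16 + 36 − 22 = 30
  between X3 and N6: 36 + 35 − 6 = 65
  between N6 and P1: 35 + 32 − 27 = 40
  between P1 and HQ: 32 + 25 − 17 = 40
Cheapest insertion is between F5 and X3, adding 30.
New total = 81 + 30 = 111.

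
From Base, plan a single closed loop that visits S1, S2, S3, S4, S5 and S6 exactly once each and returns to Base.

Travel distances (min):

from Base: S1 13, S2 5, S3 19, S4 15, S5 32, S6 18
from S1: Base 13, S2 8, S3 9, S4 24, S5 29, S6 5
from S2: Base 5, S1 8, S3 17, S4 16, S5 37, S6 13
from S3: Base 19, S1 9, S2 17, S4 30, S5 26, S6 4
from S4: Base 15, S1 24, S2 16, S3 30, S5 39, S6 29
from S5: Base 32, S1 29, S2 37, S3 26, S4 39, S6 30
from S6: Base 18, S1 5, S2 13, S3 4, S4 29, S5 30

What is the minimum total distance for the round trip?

Minimum total distance: 102 min.

With 6 stops there are 6!/2 = 360 distinct round trips (a route and its reverse cost the same).
Base → S1 → S2 → S3 → S4 → S5 → S6 → Base: 13+8+17+30+39+30+18 = 155
Base → S1 → S2 → S3 → S4 → S6 → S5 → Base: 13+8+17+30+29+30+32 = 159
Base → S1 → S2 → S3 → S5 → S4 → S6 → Base: 13+8+17+26+39+29+18 = 150
Base → S1 → S2 → S3 → S5 → S6 → S4 → Base: 13+8+17+26+30+29+15 = 138
Base → S1 → S2 → S3 → S6 → S4 → S5 → Base: 13+8+17+4+29+39+32 = 142
Base → S1 → S2 → S3 → S6 → S5 → S4 → Base: 13+8+17+4+30+39+15 = 126
Base → S1 → S2 → S4 → S3 → S5 → S6 → Base: 13+8+16+30+26+30+18 = 141
Base → S1 → S2 → S4 → S3 → S6 → S5 → Base: 13+8+16+30+4+30+32 = 133
… (352 more)
Base → S2 → S1 → S6 → S3 → S5 → S4 → Base: 5+8+5+4+26+39+15 = 102  ← best
The minimum is 102.
One optimal route: Base → S2 → S1 → S6 → S3 → S5 → S4 → Base (or its reverse).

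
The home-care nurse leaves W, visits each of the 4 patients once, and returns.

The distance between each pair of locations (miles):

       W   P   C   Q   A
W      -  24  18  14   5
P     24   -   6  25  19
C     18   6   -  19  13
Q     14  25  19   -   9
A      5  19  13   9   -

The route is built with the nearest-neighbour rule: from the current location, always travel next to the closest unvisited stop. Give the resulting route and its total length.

From W: distances to unvisited — A=5, Q=14, C=18, P=24. Nearest is A (5).
From A: distances to unvisited — Q=9, C=13, P=19. Nearest is Q (9).
From Q: distances to unvisited — C=19, P=25. Nearest is C (19).
From C: distances to unvisited — P=6. Nearest is P (6).
Return P→W: 24.
Total = 5 + 9 + 19 + 6 + 24 = 63.

Nearest-neighbour total = 63 miles; route W → A → Q → C → P → W.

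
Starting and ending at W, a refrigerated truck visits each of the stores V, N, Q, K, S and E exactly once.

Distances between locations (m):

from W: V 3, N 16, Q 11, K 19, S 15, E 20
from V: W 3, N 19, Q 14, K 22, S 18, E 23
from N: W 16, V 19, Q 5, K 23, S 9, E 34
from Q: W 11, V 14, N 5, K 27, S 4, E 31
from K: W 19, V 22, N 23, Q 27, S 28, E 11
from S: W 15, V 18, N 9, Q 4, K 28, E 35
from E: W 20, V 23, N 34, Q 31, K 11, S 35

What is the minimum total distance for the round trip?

Shortest round trip = 84 m.

W→V→N→Q→K→S→E→W: 3+19+5+27+28+35+20 = 137
W→V→N→Q→K→E→S→W: 3+19+5+27+11+35+15 = 115
W→V→N→Q→S→K→E→W: 3+19+5+4+28+11+20 = 90
W→V→N→Q→S→E→K→W: 3+19+5+4+35+11+19 = 96
W→V→N→Q→E→K→S→W: 3+19+5+31+11+28+15 = 112
W→V→N→Q→E→S→K→W: 3+19+5+31+35+28+19 = 140
W→V→N→K→Q→S→E→W: 3+19+23+27+4+35+20 = 131
W→V→N→K→Q→E→S→W: 3+19+23+27+31+35+15 = 153
… (352 more)
W→V→Q→S→N→K→E→W: 3+14+4+9+23+11+20 = 84  ← best
The minimum is 84.
One optimal route: W → V → Q → S → N → K → E → W (or its reverse).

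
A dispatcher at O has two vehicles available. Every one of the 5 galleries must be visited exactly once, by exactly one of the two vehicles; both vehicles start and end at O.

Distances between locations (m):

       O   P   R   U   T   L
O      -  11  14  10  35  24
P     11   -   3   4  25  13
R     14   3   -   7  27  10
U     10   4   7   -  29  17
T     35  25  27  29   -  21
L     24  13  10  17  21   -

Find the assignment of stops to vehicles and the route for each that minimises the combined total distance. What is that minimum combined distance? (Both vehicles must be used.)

Minimum combined distance: 100 m.

There are 2^4 − 1 = 15 ways to divide the 5 stops into two non-empty groups. For each, the best each vehicle can do is its own shortest tour through its group:
  {P} + {R, U, T, L}: 22 + 83 = 105
  {R} + {P, U, T, L}: 28 + 83 = 111
  {P, R} + {U, T, L}: 28 + 83 = 111
  {U} + {P, R, T, L}: 20 + 80 = 100
  {P, U} + {R, T, L}: 25 + 80 = 105
  {R, U} + {P, T, L}: 31 + 80 = 111
  … (15 splits in total)
Best: vehicle 1 O → U → O = 20; vehicle 2 O → P → R → L → T → O = 80; combined 100.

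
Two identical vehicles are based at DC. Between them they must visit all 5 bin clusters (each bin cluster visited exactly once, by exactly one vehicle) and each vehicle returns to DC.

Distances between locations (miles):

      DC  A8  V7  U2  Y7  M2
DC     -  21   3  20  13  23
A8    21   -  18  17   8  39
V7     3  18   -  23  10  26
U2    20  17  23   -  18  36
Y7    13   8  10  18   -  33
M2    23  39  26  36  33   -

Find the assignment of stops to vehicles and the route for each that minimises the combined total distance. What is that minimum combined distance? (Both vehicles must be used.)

Try each way of splitting the stops between the two vehicles (each non-empty) and, for each split, find the best tour for each vehicle:
  {A8} + {V7, U2, Y7, M2}: 42 + 90 = 132
  {V7} + {A8, U2, Y7, M2}: 6 + 97 = 103
  {A8, V7} + {U2, Y7, M2}: 42 + 90 = 132
  {U2} + {A8, V7, Y7, M2}: 40 + 83 = 123
  {A8, U2} + {V7, Y7, M2}: 58 + 69 = 127
  {V7, U2} + {A8, Y7, M2}: 46 + 83 = 129
  … (15 splits in total)
Best: vehicle 1 DC → V7 → DC = 6; vehicle 2 DC → Y7 → A8 → U2 → M2 → DC = 97; combined 103.

103 miles — the smallest possible combined total.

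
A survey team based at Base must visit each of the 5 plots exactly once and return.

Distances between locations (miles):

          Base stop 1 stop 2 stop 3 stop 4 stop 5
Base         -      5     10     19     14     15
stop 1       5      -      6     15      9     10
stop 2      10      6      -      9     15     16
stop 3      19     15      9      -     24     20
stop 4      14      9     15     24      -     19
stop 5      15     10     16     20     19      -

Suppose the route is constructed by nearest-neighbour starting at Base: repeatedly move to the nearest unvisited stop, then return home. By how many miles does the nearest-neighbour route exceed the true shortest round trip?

Base: stop 1=5, stop 2=10, stop 4=14, stop 5=15, stop 3=19 ⇒ stop 1
stop 1: stop 2=6, stop 4=9, stop 5=10, stop 3=15 ⇒ stop 2
stop 2: stop 3=9, stop 4=15, stop 5=16 ⇒ stop 3
stop 3: stop 5=20, stop 4=24 ⇒ stop 5
stop 5: stop 4=19 ⇒ stop 4
NN route Base → stop 1 → stop 2 → stop 3 → stop 5 → stop 4 → Base costs 73.
Optimal: Base → stop 1 → stop 4 → stop 5 → stop 3 → stop 2 → Base costs 72 (by enumerating all 60 distinct tours).
Excess = 73 − 72 = 1.

The nearest-neighbour route is 1 miles longer than optimal.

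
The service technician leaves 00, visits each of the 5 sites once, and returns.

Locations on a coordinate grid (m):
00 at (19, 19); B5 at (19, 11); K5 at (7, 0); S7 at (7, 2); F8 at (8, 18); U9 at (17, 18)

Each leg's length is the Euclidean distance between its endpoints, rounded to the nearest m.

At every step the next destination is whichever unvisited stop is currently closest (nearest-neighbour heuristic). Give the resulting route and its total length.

Total distance 62 m via the nearest-neighbour route 00 → U9 → B5 → F8 → S7 → K5 → 00.

00 → [U9:2 / B5:8 / F8:11 / S7:21 / K5:22] → U9 (2)
U9 → [B5:7 / F8:9 / S7:19 / K5:21] → B5 (7)
B5 → [F8:13 / S7:15 / K5:16] → F8 (13)
F8 → [S7:16 / K5:18] → S7 (16)
S7 → [K5:2] → K5 (2)
Return K5→00: 22.
Total = 2 + 7 + 13 + 16 + 2 + 22 = 62.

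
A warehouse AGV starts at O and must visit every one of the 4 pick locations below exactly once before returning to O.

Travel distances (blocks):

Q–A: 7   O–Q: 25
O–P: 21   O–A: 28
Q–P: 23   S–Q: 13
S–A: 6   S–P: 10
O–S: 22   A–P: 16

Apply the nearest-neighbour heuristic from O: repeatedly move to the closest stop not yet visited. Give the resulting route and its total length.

Total distance 69 blocks via the nearest-neighbour route O → P → S → A → Q → O.

From O: distances to unvisited — P=21, S=22, Q=25, A=28. Nearest is P (21).
From P: distances to unvisited — S=10, A=16, Q=23. Nearest is S (10).
From S: distances to unvisited — A=6, Q=13. Nearest is A (6).
From A: distances to unvisited — Q=7. Nearest is Q (7).
Return Q→O: 25.
Total = 21 + 10 + 6 + 7 + 25 = 69.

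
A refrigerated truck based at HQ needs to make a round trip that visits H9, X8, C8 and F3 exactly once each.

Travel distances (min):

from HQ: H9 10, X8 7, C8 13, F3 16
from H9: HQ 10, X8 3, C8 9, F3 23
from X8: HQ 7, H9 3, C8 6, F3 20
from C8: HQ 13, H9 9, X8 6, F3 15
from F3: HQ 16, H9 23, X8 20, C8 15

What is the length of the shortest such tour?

50 min — the shortest possible round trip.

HQ-H9-X8-C8-F3-HQ: 10+3+6+15+16 = 50
HQ-H9-X8-F3-C8-HQ: 10+3+20+15+13 = 61
HQ-H9-C8-X8-F3-HQ: 10+9+6+20+16 = 61
HQ-H9-C8-F3-X8-HQ: 10+9+15+20+7 = 61
HQ-H9-F3-X8-C8-HQ: 10+23+20+6+13 = 72
HQ-H9-F3-C8-X8-HQ: 10+23+15+6+7 = 61
HQ-X8-H9-C8-F3-HQ: 7+3+9+15+16 = 50
HQ-X8-H9-F3-C8-HQ: 7+3+23+15+13 = 61
HQ-X8-C8-H9-F3-HQ: 7+6+9+23+16 = 61
HQ-X8-F3-H9-C8-HQ: 7+20+23+9+13 = 72
HQ-C8-H9-X8-F3-HQ: 13+9+3+20+16 = 61
HQ-C8-X8-H9-F3-HQ: 13+6+3+23+16 = 61
The minimum is 50.
One optimal route: HQ → H9 → X8 → C8 → F3 → HQ (or its reverse).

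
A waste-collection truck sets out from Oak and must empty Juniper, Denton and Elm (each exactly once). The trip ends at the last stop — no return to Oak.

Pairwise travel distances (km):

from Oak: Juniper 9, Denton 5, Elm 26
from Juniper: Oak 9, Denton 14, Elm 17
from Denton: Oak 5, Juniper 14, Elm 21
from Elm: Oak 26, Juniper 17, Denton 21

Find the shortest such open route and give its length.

36 km — the minimum one-way total.

There are 3! = 6 possible orderings.
Oak - Juniper - Denton - Elm: 9+14+21 = 44
Oak - Juniper - Elm - Denton: 9+17+21 = 47
Oak - Denton - Juniper - Elm: 5+14+17 = 36
Oak - Denton - Elm - Juniper: 5+21+17 = 43
Oak - Elm - Juniper - Denton: 26+17+14 = 57
Oak - Elm - Denton - Juniper: 26+21+14 = 61
The minimum is 36.
One shortest path: Oak → Denton → Juniper → Elm.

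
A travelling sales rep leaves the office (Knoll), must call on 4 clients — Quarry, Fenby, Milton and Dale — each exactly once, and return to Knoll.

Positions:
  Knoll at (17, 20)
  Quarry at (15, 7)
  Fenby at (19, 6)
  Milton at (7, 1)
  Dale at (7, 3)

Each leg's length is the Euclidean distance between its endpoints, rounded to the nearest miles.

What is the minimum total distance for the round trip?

There are 12 distinct closed tours to check (reversals are equivalent).
Knoll-Quarry-Fenby-Milton-Dale-Knoll: 13+4+13+2+20 = 52
Knoll-Quarry-Fenby-Dale-Milton-Knoll: 13+4+12+2+21 = 52
Knoll-Quarry-Milton-Fenby-Dale-Knoll: 13+10+13+12+20 = 68
Knoll-Quarry-Milton-Dale-Fenby-Knoll: 13+10+2+12+14 = 51
Knoll-Quarry-Dale-Fenby-Milton-Knoll: 13+9+12+13+21 = 68
Knoll-Quarry-Dale-Milton-Fenby-Knoll: 13+9+2+13+14 = 51
Knoll-Fenby-Quarry-Milton-Dale-Knoll: 14+4+10+2+20 = 50
Knoll-Fenby-Quarry-Dale-Milton-Knoll: 14+4+9+2+21 = 50
Knoll-Fenby-Milton-Quarry-Dale-Knoll: 14+13+10+9+20 = 66
Knoll-Fenby-Dale-Quarry-Milton-Knoll: 14+12+9+10+21 = 66
Knoll-Milton-Quarry-Fenby-Dale-Knoll: 21+10+4+12+20 = 67
Knoll-Milton-Fenby-Quarry-Dale-Knoll: 21+13+4+9+20 = 67
The minimum is 50.
One optimal route: Knoll → Fenby → Quarry → Milton → Dale → Knoll (or its reverse).

Shortest round trip = 50 miles.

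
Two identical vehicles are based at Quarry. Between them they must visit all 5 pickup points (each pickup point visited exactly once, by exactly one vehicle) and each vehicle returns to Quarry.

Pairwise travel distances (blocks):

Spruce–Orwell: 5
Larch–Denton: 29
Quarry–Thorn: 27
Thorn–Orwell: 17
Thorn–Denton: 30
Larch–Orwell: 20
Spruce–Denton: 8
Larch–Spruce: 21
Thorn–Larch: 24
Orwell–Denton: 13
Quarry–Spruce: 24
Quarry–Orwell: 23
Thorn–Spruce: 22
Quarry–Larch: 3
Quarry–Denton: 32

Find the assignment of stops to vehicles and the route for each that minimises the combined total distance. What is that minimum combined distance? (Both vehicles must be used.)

Check every non-empty split of the stops between the two vehicles; for each half take its own optimal tour:
  {Thorn} + {Larch, Spruce, Orwell, Denton}: 54 + 68 = 122
  {Larch} + {Thorn, Spruce, Orwell, Denton}: 6 + 89 = 95
  {Thorn, Larch} + {Spruce, Orwell, Denton}: 54 + 68 = 122
  {Spruce} + {Thorn, Larch, Orwell, Denton}: 48 + 89 = 137
  {Thorn, Spruce} + {Larch, Orwell, Denton}: 73 + 68 = 141
  {Larch, Spruce} + {Thorn, Orwell, Denton}: 48 + 89 = 137
  … (15 splits in total)
Best: vehicle 1 Quarry → Larch → Quarry = 6; vehicle 2 Quarry → Thorn → Orwell → Spruce → Denton → Quarry = 89; combined 95.

95 blocks — the smallest possible combined total.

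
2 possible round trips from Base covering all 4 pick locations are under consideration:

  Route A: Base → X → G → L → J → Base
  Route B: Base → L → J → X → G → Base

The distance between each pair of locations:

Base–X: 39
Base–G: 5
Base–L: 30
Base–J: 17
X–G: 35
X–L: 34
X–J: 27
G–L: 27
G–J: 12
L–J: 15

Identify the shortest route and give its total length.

Route A: 39 + 35 + 27 + 15 + 17 = 133
Route B: 30 + 15 + 27 + 35 + 5 = 112

112 — Route B is the shortest.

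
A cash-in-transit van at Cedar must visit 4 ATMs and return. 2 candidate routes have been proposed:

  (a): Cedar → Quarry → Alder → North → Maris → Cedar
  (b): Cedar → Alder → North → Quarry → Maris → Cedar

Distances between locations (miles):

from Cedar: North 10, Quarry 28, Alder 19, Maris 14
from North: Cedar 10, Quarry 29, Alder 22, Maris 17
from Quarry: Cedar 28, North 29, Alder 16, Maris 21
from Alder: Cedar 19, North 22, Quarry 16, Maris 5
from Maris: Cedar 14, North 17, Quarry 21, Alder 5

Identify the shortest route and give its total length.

(a): 28 + 16 + 22 + 17 + 14 = 97
(b): 19 + 22 + 29 + 21 + 14 = 105

97 miles — (a) is the shortest.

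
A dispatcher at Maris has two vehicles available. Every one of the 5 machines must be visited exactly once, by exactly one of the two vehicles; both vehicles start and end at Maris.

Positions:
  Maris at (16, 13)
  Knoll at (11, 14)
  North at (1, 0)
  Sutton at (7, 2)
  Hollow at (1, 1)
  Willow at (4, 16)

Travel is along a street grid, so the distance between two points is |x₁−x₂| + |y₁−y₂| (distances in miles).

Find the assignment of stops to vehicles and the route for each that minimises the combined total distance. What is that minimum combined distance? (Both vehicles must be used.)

There are 2^4 − 1 = 15 ways to divide the 5 stops into two non-empty groups. For each, the best each vehicle can do is its own shortest tour through its group:
  {Knoll} + {North, Sutton, Hollow, Willow}: 12 + 62 = 74
  {North} + {Knoll, Sutton, Hollow, Willow}: 56 + 60 = 116
  {Knoll, North} + {Sutton, Hollow, Willow}: 58 + 60 = 118
  {Sutton} + {Knoll, North, Hollow, Willow}: 40 + 62 = 102
  {Knoll, Sutton} + {North, Hollow, Willow}: 42 + 62 = 104
  {North, Sutton} + {Knoll, Hollow, Willow}: 56 + 60 = 116
  … (15 splits in total)
Best: vehicle 1 Maris → Knoll → Maris = 12; vehicle 2 Maris → Sutton → North → Hollow → Willow → Maris = 62; combined 74.

Minimum combined distance: 74 miles.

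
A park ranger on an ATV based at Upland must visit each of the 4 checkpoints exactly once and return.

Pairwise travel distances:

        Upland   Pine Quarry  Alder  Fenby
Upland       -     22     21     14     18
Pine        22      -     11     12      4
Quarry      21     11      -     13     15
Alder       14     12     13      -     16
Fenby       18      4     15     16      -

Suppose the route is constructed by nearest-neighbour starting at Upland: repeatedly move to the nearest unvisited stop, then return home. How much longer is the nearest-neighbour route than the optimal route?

From Upland: Alder=14, Fenby=18, Quarry=21, Pine=22 → choose Alder (14).
From Alder: Pine=12, Quarry=13, Fenby=16 → choose Pine (12).
From Pine: Fenby=4, Quarry=11 → choose Fenby (4).
From Fenby: Quarry=15 → choose Quarry (15).
NN route Upland → Alder → Pine → Fenby → Quarry → Upland costs 66.
Optimal: Upland → Alder → Quarry → Pine → Fenby → Upland costs 60 (by enumerating all 12 distinct tours).
Excess = 66 − 60 = 6.

The nearest-neighbour route is 6 longer than optimal.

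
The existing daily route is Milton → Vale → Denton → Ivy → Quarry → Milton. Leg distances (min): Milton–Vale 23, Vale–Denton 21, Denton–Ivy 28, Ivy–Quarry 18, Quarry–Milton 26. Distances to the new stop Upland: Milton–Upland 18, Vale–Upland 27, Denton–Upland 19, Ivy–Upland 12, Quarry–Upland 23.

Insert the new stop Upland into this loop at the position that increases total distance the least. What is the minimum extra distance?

+3 min — insert Upland between Denton and Ivy.

Insertion cost between consecutive stops i–j is d(i,Upland) + d(Upland,j) − d(i,j):
  between Milton and Vale: 18 + 27 − 23 = 22
  between Vale and Denton: 27 + 19 − 21 = 25
  between Denton and Ivy: 19 + 12 − 28 = 3
  between Ivy and Quarry: 12 + 23 − 18 = 17
  between Quarry and Milton: 23 + 18 − 26 = 15
Cheapest insertion is between Denton and Ivy, adding 3.
New total = 116 + 3 = 119.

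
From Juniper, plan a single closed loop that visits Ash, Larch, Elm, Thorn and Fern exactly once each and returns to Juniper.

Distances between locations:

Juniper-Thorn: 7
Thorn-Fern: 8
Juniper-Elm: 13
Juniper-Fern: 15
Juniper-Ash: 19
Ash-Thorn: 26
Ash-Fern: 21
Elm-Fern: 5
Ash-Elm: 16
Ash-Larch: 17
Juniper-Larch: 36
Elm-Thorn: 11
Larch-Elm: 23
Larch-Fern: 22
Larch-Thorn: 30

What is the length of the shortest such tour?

Juniper-Ash-Larch-Elm-Thorn-Fern-Juniper: 19+17+23+11+8+15 = 93
Juniper-Ash-Larch-Elm-Fern-Thorn-Juniper: 19+17+23+5+8+7 = 79
Juniper-Ash-Larch-Thorn-Elm-Fern-Juniper: 19+17+30+11+5+15 = 97
Juniper-Ash-Larch-Thorn-Fern-Elm-Juniper: 19+17+30+8+5+13 = 92
Juniper-Ash-Larch-Fern-Elm-Thorn-Juniper: 19+17+22+5+11+7 = 81
Juniper-Ash-Larch-Fern-Thorn-Elm-Juniper: 19+17+22+8+11+13 = 90
Juniper-Ash-Elm-Larch-Thorn-Fern-Juniper: 19+16+23+30+8+15 = 111
Juniper-Ash-Elm-Larch-Fern-Thorn-Juniper: 19+16+23+22+8+7 = 95
Juniper-Ash-Elm-Thorn-Larch-Fern-Juniper: 19+16+11+30+22+15 = 113
Juniper-Ash-Elm-Thorn-Fern-Larch-Juniper: 19+16+11+8+22+36 = 112
Juniper-Ash-Elm-Fern-Larch-Thorn-Juniper: 19+16+5+22+30+7 = 99
Juniper-Ash-Elm-Fern-Thorn-Larch-Juniper: 19+16+5+8+30+36 = 114
Juniper-Ash-Thorn-Larch-Elm-Fern-Juniper: 19+26+30+23+5+15 = 118
Juniper-Ash-Thorn-Larch-Fern-Elm-Juniper: 19+26+30+22+5+13 = 115
… (46 more)
The minimum is 79.
One optimal route: Juniper → Ash → Larch → Elm → Fern → Thorn → Juniper (or its reverse).

Minimum total distance: 79.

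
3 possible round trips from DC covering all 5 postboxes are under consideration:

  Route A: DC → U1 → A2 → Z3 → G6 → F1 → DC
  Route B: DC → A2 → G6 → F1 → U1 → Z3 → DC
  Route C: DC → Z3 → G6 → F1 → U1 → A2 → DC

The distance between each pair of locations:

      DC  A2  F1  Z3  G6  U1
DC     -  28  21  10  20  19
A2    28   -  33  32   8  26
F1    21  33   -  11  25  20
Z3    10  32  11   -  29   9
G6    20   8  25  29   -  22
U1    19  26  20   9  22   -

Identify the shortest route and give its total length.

Shortest is Route B, total 100.

Route A: 19 + 26 + 32 + 29 + 25 + 21 = 152
Route B: 28 + 8 + 25 + 20 + 9 + 10 = 100
Route C: 10 + 29 + 25 + 20 + 26 + 28 = 138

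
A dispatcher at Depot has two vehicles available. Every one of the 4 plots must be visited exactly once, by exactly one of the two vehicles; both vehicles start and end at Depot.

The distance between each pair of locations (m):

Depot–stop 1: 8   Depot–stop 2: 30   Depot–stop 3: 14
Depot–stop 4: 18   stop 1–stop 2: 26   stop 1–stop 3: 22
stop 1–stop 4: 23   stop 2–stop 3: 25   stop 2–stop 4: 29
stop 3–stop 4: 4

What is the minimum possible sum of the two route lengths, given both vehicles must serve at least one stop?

93 m — the smallest possible combined total.

There are 2^3 − 1 = 7 ways to divide the 4 stops into two non-empty groups. For each, the best each vehicle can do is its own shortest tour through its group:
  {stop 1} + {stop 2, stop 3, stop 4}: 16 + 77 = 93
  {stop 2} + {stop 1, stop 3, stop 4}: 60 + 49 = 109
  {stop 1, stop 2} + {stop 3, stop 4}: 64 + 36 = 100
  {stop 3} + {stop 1, stop 2, stop 4}: 28 + 81 = 109
  {stop 1, stop 3} + {stop 2, stop 4}: 44 + 77 = 121
  {stop 2, stop 3} + {stop 1, stop 4}: 69 + 49 = 118
  … (7 splits in total)
Best: vehicle 1 Depot → stop 1 → Depot = 16; vehicle 2 Depot → stop 2 → stop 3 → stop 4 → Depot = 77; combined 93.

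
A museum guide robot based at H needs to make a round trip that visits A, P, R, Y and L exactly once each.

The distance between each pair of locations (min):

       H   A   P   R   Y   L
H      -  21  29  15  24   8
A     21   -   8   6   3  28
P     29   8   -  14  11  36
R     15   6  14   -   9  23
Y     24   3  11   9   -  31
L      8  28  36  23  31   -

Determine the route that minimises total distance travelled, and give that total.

79 min — the shortest possible round trip.

H→A→P→R→Y→L→H: 21+8+14+9+31+8 = 91
H→A→P→R→L→Y→H: 21+8+14+23+31+24 = 121
H→A→P→Y→R→L→H: 21+8+11+9+23+8 = 80
H→A→P→Y→L→R→H: 21+8+11+31+23+15 = 109
H→A→P→L→R→Y→H: 21+8+36+23+9+24 = 121
H→A→P→L→Y→R→H: 21+8+36+31+9+15 = 120
H→A→R→P→Y→L→H: 21+6+14+11+31+8 = 91
H→A→R→P→L→Y→H: 21+6+14+36+31+24 = 132
H→A→R→Y→P→L→H: 21+6+9+11+36+8 = 91
H→A→R→Y→L→P→H: 21+6+9+31+36+29 = 132
H→A→R→L→P→Y→H: 21+6+23+36+11+24 = 121
H→A→R→L→Y→P→H: 21+6+23+31+11+29 = 121
H→A→Y→P→R→L→H: 21+3+11+14+23+8 = 80
H→A→Y→P→L→R→H: 21+3+11+36+23+15 = 109
… (46 more)
H→R→A→P→Y→L→H: 15+6+8+11+31+8 = 79  ← best
The minimum is 79.
One optimal route: H → R → A → P → Y → L → H (or its reverse).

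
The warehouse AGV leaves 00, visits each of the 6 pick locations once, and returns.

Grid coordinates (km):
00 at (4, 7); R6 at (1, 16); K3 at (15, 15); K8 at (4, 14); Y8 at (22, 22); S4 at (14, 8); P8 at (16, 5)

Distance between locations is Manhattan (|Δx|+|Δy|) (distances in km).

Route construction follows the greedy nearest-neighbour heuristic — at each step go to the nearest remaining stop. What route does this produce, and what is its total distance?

From 00: distances to unvisited — K8=7, S4=11, R6=12, P8=14, K3=19, Y8=33. Nearest is K8 (7).
From K8: distances to unvisited — R6=5, K3=12, S4=16, P8=21, Y8=26. Nearest is R6 (5).
From R6: distances to unvisited — K3=15, S4=21, P8=26, Y8=27. Nearest is K3 (15).
From K3: distances to unvisited — S4=8, P8=11, Y8=14. Nearest is S4 (8).
From S4: distances to unvisited — P8=5, Y8=22. Nearest is P8 (5).
From P8: distances to unvisited — Y8=23. Nearest is Y8 (23).
Return Y8→00: 33.
Total = 7 + 5 + 15 + 8 + 5 + 23 + 33 = 96.

96 km along 00 → K8 → R6 → K3 → S4 → P8 → Y8 → 00.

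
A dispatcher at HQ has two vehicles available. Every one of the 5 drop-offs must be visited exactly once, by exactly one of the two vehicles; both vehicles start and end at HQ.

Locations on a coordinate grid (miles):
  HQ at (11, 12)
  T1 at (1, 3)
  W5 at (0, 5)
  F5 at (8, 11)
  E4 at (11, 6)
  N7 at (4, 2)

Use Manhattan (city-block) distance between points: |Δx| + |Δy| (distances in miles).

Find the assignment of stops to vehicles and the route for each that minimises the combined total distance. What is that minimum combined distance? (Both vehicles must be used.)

50 miles — the smallest possible combined total.

There are 2^4 − 1 = 15 ways to divide the 5 stops into two non-empty groups. For each, the best each vehicle can do is its own shortest tour through its group:
  {T1} + {W5, F5, E4, N7}: 38 + 42 = 80
  {W5} + {T1, F5, E4, N7}: 36 + 40 = 76
  {T1, W5} + {F5, E4, N7}: 40 + 34 = 74
  {F5} + {T1, W5, E4, N7}: 8 + 42 = 50
  {T1, F5} + {W5, E4, N7}: 38 + 42 = 80
  {W5, F5} + {T1, E4, N7}: 36 + 40 = 76
  … (15 splits in total)
Best: vehicle 1 HQ → F5 → HQ = 8; vehicle 2 HQ → W5 → T1 → N7 → E4 → HQ = 42; combined 50.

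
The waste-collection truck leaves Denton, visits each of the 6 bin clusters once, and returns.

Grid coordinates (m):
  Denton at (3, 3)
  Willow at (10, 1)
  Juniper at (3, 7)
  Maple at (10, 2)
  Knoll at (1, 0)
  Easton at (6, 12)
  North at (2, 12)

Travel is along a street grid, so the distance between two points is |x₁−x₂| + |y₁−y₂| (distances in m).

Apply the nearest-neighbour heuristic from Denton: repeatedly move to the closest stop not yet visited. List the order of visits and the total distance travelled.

Nearest-neighbour total = 44 m; route Denton → Juniper → North → Easton → Maple → Willow → Knoll → Denton.

Denton → [Juniper:4 / Knoll:5 / Maple:8 / Willow:9 / North:10 / Easton:12] → Juniper (4)
Juniper → [North:6 / Easton:8 / Knoll:9 / Maple:12 / Willow:13] → North (6)
North → [Easton:4 / Knoll:13 / Maple:18 / Willow:19] → Easton (4)
Easton → [Maple:14 / Willow:15 / Knoll:17] → Maple (14)
Maple → [Willow:1 / Knoll:11] → Willow (1)
Willow → [Knoll:10] → Knoll (10)
Return Knoll→Denton: 5.
Total = 4 + 6 + 4 + 14 + 1 + 10 + 5 = 44.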